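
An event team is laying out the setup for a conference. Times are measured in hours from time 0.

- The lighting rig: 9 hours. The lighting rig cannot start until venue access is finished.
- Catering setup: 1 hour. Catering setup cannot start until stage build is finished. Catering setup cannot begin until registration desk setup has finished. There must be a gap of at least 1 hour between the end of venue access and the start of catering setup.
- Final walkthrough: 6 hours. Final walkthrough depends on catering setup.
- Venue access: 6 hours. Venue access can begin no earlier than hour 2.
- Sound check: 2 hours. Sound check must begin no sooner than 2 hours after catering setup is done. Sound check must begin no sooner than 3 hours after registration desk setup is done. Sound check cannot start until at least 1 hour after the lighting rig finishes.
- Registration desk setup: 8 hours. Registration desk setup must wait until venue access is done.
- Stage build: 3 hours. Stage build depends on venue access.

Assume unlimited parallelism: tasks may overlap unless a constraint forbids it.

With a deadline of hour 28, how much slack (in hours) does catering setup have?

Venue access waits on its own release at hour 2, so it starts at hour 2 and finishes at 2 + 6 = hour 8.
Registration desk setup waits on venue access (finishes hour 8), so it starts at hour 8 and finishes at 8 + 8 = hour 16.
Stage build cannot begin until venue access (finishes hour 8). It runs from hour 8 to 8 + 3 = hour 11.
Catering setup cannot start until stage build (finishes hour 11); registration desk setup (finishes hour 16); venue access (finishes hour 8, plus 1-hour gap → hour 9). The controlling bound is hour 16, so catering setup finishes at 16 + 1 = hour 17.

Working backward from the deadline:
Nothing follows sound check; the deadline of hour 28 is its only limit. It must start by 28 − 2 = hour 26.
To finish by hour 28, final walkthrough (duration 6) must start no later than hour 22.
For catering setup: sound check (must start by hour 26, minus 2-hour gap → hour 24); final walkthrough (must start by hour 22). The most restrictive is hour 22; with a 1-hour duration, catering setup must start by hour 21.
So catering setup can start as early as hour 16 and as late as hour 21, giving 21 − 16 = 5 hours of slack.

5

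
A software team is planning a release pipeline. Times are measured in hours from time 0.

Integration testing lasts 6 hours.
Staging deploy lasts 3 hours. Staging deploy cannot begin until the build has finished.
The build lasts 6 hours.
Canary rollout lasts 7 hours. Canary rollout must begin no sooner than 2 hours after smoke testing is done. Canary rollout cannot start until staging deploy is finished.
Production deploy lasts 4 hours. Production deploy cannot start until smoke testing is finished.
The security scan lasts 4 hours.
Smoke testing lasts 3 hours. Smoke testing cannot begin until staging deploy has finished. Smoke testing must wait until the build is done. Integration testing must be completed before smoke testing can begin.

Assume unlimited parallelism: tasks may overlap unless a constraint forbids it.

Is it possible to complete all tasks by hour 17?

No

The security scan can start immediately at hour 0; it finishes at hour 4.
Nothing blocks integration testing, so it runs from hour 0 to hour 6.
The build can start immediately at hour 0; it finishes at hour 6.
After the build (finishes hour 6), staging deploy can start at hour 6 and finishes at hour 9.
Smoke testing cannot start until staging deploy (finishes hour 9); the build (finishes hour 6); integration testing (finishes hour 6). The controlling bound is hour 9, so smoke testing finishes at 9 + 3 = hour 12.
After smoke testing (finishes hour 12), production deploy can start at hour 12 and finishes at hour 16.
Canary rollout has to wait for smoke testing (finishes hour 12, plus 2-hour gap → hour 14); staging deploy (finishes hour 9). The latest of these is hour 14, so canary rollout runs hour 14 to 14 + 7 = hour 21.
The earliest everything can be done is hour 21, which is after the deadline of 17, so it is not possible.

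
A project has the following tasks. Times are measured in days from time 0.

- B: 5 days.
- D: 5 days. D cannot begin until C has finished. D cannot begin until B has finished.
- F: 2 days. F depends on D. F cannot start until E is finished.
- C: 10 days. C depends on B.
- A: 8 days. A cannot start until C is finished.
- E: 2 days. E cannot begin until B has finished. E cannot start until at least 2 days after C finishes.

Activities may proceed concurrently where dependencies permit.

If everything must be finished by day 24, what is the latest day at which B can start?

1

A must finish by day 24; it takes 8 days, so it must start by 24 − 8 = day 16.
Nothing follows F; the deadline of day 24 is its only limit. It must start by 24 − 2 = day 22.
D must finish before F (must start by day 22). With a 5-day duration, D must start by 22 − 5 = day 17.
E feeds into F (must start by day 22); so E must finish by day 22 and therefore start by day 20.
C has several dependents: A (must start by day 16); D (must start by day 17); E (must start by day 20, minus 2-day gap → day 18). The earliest of those limits is day 16, so C must start by 16 − 10 = day 6.
B has several dependents: C (must start by day 6); D (must start by day 17); E (must start by day 20). The earliest of those limits is day 6, so B must start by 6 − 5 = day 1.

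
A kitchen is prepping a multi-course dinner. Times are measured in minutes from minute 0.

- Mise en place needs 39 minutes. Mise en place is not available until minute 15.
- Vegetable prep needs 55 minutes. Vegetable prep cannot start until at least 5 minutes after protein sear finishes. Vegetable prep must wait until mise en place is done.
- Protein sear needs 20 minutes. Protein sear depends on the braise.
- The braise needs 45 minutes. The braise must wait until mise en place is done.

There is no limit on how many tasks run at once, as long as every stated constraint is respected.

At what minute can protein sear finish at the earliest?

Mise en place waits on its own release at minute 15, so it starts at minute 15 and finishes at 15 + 39 = minute 54.
The braise cannot begin until mise en place (finishes minute 54). It runs from minute 54 to 54 + 45 = minute 99.
Protein sear waits on the braise (finishes minute 99), so it starts at minute 99 and finishes at 99 + 20 = minute 119.

119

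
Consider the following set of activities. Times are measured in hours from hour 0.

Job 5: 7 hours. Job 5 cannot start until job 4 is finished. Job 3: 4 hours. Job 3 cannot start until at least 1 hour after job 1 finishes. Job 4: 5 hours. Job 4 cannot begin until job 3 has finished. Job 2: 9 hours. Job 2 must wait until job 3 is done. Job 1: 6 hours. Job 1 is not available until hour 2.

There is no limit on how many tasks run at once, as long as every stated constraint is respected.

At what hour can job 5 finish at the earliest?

Job 1 cannot begin until its own release at hour 2. It runs from hour 2 to 2 + 6 = hour 8.
Job 3 cannot begin until job 1 (finishes hour 8, plus 1-hour gap → hour 9). It runs from hour 9 to 9 + 4 = hour 13.
After job 3 (finishes hour 13), job 4 can start at hour 13 and finishes at hour 18.
Job 5 cannot begin until job 4 (finishes hour 18). It runs from hour 18 to 18 + 7 = hour 25.

25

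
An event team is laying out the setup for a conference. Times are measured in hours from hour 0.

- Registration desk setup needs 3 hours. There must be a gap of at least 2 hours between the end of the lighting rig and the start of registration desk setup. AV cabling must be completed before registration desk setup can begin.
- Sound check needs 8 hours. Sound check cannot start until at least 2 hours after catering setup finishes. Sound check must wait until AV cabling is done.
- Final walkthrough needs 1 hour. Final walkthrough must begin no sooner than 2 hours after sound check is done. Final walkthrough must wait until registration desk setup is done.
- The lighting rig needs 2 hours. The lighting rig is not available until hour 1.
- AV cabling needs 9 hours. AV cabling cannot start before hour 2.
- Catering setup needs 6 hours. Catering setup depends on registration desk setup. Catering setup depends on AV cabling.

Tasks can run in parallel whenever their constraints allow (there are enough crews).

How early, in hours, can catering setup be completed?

AV cabling waits on its own release at hour 2, so it starts at hour 2 and finishes at 2 + 9 = hour 11.
The lighting rig waits on its own release at hour 1, so it starts at hour 1 and finishes at 1 + 2 = hour 3.
For registration desk setup: the lighting rig (finishes hour 3, plus 2-hour gap → hour 5); AV cabling (finishes hour 11). Taking the maximum gives a start of hour 11, and it finishes at 11 + 3 = hour 14.
Catering setup needs all of registration desk setup (finishes hour 14); AV cabling (finishes hour 11). That puts its earliest start at hour 14; it finishes at 14 + 6 = hour 20.

20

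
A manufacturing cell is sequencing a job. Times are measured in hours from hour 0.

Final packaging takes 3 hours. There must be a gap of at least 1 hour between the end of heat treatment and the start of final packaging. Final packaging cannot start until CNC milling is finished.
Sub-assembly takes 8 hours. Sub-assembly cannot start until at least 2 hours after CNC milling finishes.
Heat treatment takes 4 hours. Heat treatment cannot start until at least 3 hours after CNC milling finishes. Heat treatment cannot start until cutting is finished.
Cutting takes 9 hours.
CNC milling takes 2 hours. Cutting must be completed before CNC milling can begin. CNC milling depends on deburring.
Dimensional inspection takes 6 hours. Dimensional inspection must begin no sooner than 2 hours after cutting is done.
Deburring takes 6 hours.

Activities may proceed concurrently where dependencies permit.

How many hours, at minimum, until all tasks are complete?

Deburring has no prerequisites, so it starts at hour 0 and finishes at hour 6.
Cutting can start immediately at hour 0; it finishes at hour 9.
After cutting (finishes hour 9, plus 2-hour gap → hour 11), dimensional inspection can start at hour 11 and finishes at hour 17.
CNC milling needs all of cutting (finishes hour 9); deburring (finishes hour 6). That puts its earliest start at hour 9; it finishes at 9 + 2 = hour 11.
Sub-assembly cannot begin until CNC milling (finishes hour 11, plus 2-hour gap → hour 13). It runs from hour 13 to 13 + 8 = hour 21.
Heat treatment cannot start until CNC milling (finishes hour 11, plus 3-hour gap → hour 14); cutting (finishes hour 9). The controlling bound is hour 14, so heat treatment finishes at 14 + 4 = hour 18.
For final packaging: heat treatment (finishes hour 18, plus 1-hour gap → hour 19); CNC milling (finishes hour 11). Taking the maximum gives a start of hour 19, and it finishes at 19 + 3 = hour 22.
All tasks are finished once the last one completes. Finish times: Cutting at 9, Deburring at 6, CNC milling at 11, Heat treatment at 18, Dimensional inspection at 17, Sub-assembly at 21, Final packaging at 22. The latest is hour 22.

22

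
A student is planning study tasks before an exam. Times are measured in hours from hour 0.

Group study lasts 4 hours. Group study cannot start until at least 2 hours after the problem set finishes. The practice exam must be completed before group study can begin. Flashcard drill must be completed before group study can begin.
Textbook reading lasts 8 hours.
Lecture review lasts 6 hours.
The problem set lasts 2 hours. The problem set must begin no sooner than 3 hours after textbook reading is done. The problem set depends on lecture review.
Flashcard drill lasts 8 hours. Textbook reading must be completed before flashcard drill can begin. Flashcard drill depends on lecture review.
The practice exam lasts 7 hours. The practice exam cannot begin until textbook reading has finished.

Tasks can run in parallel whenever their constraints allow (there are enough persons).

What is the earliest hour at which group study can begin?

16

Lecture review can start immediately at hour 0; it finishes at hour 6.
Textbook reading can start immediately at hour 0; it finishes at hour 8.
After textbook reading (finishes hour 8), the practice exam can start at hour 8 and finishes at hour 15.
Flashcard drill needs all of textbook reading (finishes hour 8); lecture review (finishes hour 6). That puts its earliest start at hour 8; it finishes at 8 + 8 = hour 16.
The problem set cannot start until textbook reading (finishes hour 8, plus 3-hour gap → hour 11); lecture review (finishes hour 6). The controlling bound is hour 11, so the problem set finishes at 11 + 2 = hour 13.
Group study waits on the problem set (finishes hour 13, plus 2-hour gap → hour 15); the practice exam (finishes hour 15); flashcard drill (finishes hour 16). The latest of these is hour 16, which is the earliest group study can start.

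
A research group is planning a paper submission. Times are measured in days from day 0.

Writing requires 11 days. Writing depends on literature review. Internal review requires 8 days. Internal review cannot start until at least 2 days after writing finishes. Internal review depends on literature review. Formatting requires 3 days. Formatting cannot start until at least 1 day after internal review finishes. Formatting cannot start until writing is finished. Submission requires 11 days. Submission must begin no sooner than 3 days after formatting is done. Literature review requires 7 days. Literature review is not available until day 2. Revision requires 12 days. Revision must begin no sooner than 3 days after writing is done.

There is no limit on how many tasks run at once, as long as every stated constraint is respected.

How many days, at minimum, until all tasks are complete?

After its own release at day 2, literature review can start at day 2 and finishes at day 9.
After literature review (finishes day 9), writing can start at day 9 and finishes at day 20.
Revision waits on writing (finishes day 20, plus 3-day gap → day 23), so it starts at day 23 and finishes at 23 + 12 = day 35.
Internal review has to wait for writing (finishes day 20, plus 2-day gap → day 22); literature review (finishes day 9). The latest of these is day 22, so internal review runs day 22 to 22 + 8 = day 30.
Formatting has to wait for internal review (finishes day 30, plus 1-day gap → day 31); writing (finishes day 20). The latest of these is day 31, so formatting runs day 31 to 31 + 3 = day 34.
After formatting (finishes day 34, plus 3-day gap → day 37), submission can start at day 37 and finishes at day 48.
All tasks are finished once the last one completes. Finish times: Literature review at 9, Writing at 20, Internal review at 30, Revision at 35, Formatting at 34, Submission at 48. The latest is day 48.

48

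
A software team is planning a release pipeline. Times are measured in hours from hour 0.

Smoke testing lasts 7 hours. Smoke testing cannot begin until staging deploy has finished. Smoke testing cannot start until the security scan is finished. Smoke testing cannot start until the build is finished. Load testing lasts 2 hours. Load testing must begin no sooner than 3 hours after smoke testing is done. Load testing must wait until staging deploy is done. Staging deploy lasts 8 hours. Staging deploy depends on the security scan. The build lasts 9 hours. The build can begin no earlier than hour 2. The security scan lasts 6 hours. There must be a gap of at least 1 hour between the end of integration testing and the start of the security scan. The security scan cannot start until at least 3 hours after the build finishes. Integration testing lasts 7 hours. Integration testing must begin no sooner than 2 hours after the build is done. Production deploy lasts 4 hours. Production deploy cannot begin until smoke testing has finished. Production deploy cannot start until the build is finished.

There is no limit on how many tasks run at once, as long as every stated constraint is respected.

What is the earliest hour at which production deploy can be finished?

46

After its own release at hour 2, the build can start at hour 2 and finishes at hour 11.
Integration testing cannot begin until the build (finishes hour 11, plus 2-hour gap → hour 13). It runs from hour 13 to 13 + 7 = hour 20.
For the security scan: integration testing (finishes hour 20, plus 1-hour gap → hour 21); the build (finishes hour 11, plus 3-hour gap → hour 14). Taking the maximum gives a start of hour 21, and it finishes at 21 + 6 = hour 27.
Staging deploy cannot begin until the security scan (finishes hour 27). It runs from hour 27 to 27 + 8 = hour 35.
For smoke testing: staging deploy (finishes hour 35); the security scan (finishes hour 27); the build (finishes hour 11). Taking the maximum gives a start of hour 35, and it finishes at 35 + 7 = hour 42.
Production deploy needs all of smoke testing (finishes hour 42); the build (finishes hour 11). That puts its earliest start at hour 42; it finishes at 42 + 4 = hour 46.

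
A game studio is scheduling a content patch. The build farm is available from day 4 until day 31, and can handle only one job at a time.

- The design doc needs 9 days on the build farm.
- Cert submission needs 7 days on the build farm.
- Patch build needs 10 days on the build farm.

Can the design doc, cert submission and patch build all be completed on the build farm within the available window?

The build farm window is 31 − 4 = 27 days.
Running back to back, the jobs need 9 + 7 + 10 = 26 days on the build farm.
Since 26 ≤ 27, they fit within the window.

Yes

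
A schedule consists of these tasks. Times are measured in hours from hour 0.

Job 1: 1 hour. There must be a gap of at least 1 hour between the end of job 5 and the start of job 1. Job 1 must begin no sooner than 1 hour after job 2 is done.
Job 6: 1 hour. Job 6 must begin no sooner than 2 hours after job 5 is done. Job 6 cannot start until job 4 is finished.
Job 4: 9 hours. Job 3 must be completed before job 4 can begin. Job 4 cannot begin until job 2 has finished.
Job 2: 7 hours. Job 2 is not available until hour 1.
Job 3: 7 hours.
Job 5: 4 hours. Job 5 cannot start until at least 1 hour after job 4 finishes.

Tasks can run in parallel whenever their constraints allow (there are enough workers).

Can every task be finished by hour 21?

Nothing blocks job 3, so it runs from hour 0 to hour 7.
Job 2 cannot begin until its own release at hour 1. It runs from hour 1 to 1 + 7 = hour 8.
Job 4 cannot start until job 3 (finishes hour 7); job 2 (finishes hour 8). The controlling bound is hour 8, so job 4 finishes at 8 + 9 = hour 17.
Job 5 cannot begin until job 4 (finishes hour 17, plus 1-hour gap → hour 18). It runs from hour 18 to 18 + 4 = hour 22.
Job 6 cannot start until job 5 (finishes hour 22, plus 2-hour gap → hour 24); job 4 (finishes hour 17). The controlling bound is hour 24, so job 6 finishes at 24 + 1 = hour 25.
For job 1: job 5 (finishes hour 22, plus 1-hour gap → hour 23); job 2 (finishes hour 8, plus 1-hour gap → hour 9). Taking the maximum gives a start of hour 23, and it finishes at 23 + 1 = hour 24.
The earliest everything can be done is hour 25, which is after the deadline of 21, so it is not possible.

No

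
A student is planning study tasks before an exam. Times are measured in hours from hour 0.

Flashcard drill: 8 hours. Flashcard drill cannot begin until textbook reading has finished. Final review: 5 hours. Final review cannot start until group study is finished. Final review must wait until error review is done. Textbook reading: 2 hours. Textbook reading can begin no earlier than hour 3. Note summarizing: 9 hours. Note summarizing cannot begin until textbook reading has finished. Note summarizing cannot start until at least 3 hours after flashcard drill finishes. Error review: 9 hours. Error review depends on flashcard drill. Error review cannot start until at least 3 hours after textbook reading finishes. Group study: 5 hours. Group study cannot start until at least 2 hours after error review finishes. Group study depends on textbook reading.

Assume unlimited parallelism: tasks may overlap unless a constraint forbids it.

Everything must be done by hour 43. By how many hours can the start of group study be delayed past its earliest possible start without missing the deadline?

Textbook reading cannot begin until its own release at hour 3. It runs from hour 3 to 3 + 2 = hour 5.
After textbook reading (finishes hour 5), flashcard drill can start at hour 5 and finishes at hour 13.
Error review needs all of flashcard drill (finishes hour 13); textbook reading (finishes hour 5, plus 3-hour gap → hour 8). That puts its earliest start at hour 13; it finishes at 13 + 9 = hour 22.
For group study: error review (finishes hour 22, plus 2-hour gap → hour 24); textbook reading (finishes hour 5). Taking the maximum gives a start of hour 24, and it finishes at 24 + 5 = hour 29.

Working backward from the deadline:
Final review must finish by hour 43; it takes 5 hours, so it must start by 43 − 5 = hour 38.
Group study has to be done before final review (must start by hour 38). That means finishing by hour 38, i.e. starting by 38 − 5 = hour 33.
So group study can start as early as hour 24 and as late as hour 33, giving 33 − 24 = 9 hours of slack.

9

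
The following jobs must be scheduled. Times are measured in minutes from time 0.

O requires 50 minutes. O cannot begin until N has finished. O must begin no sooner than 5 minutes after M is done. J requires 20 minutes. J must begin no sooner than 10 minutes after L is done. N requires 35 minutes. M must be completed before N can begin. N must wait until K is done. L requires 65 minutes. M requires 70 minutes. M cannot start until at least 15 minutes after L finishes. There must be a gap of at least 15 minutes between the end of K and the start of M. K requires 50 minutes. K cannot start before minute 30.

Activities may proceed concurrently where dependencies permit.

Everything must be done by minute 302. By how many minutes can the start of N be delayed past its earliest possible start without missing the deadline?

L can start immediately at minute 0; it finishes at minute 65.
K cannot begin until its own release at minute 30. It runs from minute 30 to 30 + 50 = minute 80.
For M: L (finishes minute 65, plus 15-minute gap → minute 80); K (finishes minute 80, plus 15-minute gap → minute 95). Taking the maximum gives a start of minute 95, and it finishes at 95 + 70 = minute 165.
N cannot start until M (finishes minute 165); K (finishes minute 80). The controlling bound is minute 165, so N finishes at 165 + 35 = minute 200.

Working backward from the deadline:
O has no dependents, so it just needs to finish by minute 302. Starting by 302 − 50 = minute 252 achieves that.
N feeds into O (must start by minute 252); so N must finish by minute 252 and therefore start by minute 217.
So N can start as early as minute 165 and as late as minute 217, giving 217 − 165 = 52 minutes of slack.

52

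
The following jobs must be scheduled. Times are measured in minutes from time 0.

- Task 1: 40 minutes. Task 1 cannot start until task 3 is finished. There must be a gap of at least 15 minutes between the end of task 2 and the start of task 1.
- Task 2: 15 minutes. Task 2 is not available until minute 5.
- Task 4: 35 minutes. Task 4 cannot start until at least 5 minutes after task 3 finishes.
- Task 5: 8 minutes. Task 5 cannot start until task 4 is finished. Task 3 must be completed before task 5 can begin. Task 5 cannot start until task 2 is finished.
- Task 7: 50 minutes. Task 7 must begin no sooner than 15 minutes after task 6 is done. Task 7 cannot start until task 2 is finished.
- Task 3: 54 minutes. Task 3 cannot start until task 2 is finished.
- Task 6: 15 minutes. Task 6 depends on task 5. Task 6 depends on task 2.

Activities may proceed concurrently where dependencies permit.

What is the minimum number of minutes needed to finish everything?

202

After its own release at minute 5, task 2 can start at minute 5 and finishes at minute 20.
Task 3 waits on task 2 (finishes minute 20), so it starts at minute 20 and finishes at 20 + 54 = minute 74.
Task 4 cannot begin until task 3 (finishes minute 74, plus 5-minute gap → minute 79). It runs from minute 79 to 79 + 35 = minute 114.
Task 5 has to wait for task 4 (finishes minute 114); task 3 (finishes minute 74); task 2 (finishes minute 20). The latest of these is minute 114, so task 5 runs minute 114 to 114 + 8 = minute 122.
Task 6 cannot start until task 5 (finishes minute 122); task 2 (finishes minute 20). The controlling bound is minute 122, so task 6 finishes at 122 + 15 = minute 137.
Task 7 cannot start until task 6 (finishes minute 137, plus 15-minute gap → minute 152); task 2 (finishes minute 20). The controlling bound is minute 152, so task 7 finishes at 152 + 50 = minute 202.
For task 1: task 3 (finishes minute 74); task 2 (finishes minute 20, plus 15-minute gap → minute 35). Taking the maximum gives a start of minute 74, and it finishes at 74 + 40 = minute 114.
All tasks are finished once the last one completes. Finish times: Task 1 at 114, Task 2 at 20, Task 3 at 74, Task 4 at 114, Task 5 at 122, Task 6 at 137, Task 7 at 202. The latest is minute 202.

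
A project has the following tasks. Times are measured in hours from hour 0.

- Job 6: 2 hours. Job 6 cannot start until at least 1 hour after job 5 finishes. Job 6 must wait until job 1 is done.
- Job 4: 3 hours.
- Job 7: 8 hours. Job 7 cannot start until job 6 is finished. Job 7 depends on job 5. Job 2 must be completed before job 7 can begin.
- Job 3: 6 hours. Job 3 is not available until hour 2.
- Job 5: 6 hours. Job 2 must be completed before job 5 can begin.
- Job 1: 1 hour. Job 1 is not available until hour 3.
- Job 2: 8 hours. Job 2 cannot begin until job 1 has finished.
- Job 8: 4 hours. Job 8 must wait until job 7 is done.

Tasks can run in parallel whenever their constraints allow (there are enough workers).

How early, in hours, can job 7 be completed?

29

Job 1 cannot begin until its own release at hour 3. It runs from hour 3 to 3 + 1 = hour 4.
Job 2 waits on job 1 (finishes hour 4), so it starts at hour 4 and finishes at 4 + 8 = hour 12.
After job 2 (finishes hour 12), job 5 can start at hour 12 and finishes at hour 18.
Job 6 needs all of job 5 (finishes hour 18, plus 1-hour gap → hour 19); job 1 (finishes hour 4). That puts its earliest start at hour 19; it finishes at 19 + 2 = hour 21.
For job 7: job 6 (finishes hour 21); job 5 (finishes hour 18); job 2 (finishes hour 12). Taking the maximum gives a start of hour 21, and it finishes at 21 + 8 = hour 29.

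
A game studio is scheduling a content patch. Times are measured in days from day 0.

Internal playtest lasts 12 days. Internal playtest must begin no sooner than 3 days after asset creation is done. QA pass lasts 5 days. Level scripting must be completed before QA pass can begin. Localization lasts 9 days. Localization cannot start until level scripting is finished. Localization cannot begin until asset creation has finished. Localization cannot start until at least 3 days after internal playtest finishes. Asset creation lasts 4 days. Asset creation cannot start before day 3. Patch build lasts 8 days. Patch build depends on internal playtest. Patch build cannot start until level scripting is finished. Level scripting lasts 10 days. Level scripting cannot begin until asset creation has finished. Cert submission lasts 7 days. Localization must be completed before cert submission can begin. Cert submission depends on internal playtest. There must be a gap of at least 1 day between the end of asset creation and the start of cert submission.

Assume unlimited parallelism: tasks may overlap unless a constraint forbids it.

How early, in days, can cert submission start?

34

After its own release at day 3, asset creation can start at day 3 and finishes at day 7.
After asset creation (finishes day 7, plus 3-day gap → day 10), internal playtest can start at day 10 and finishes at day 22.
After asset creation (finishes day 7), level scripting can start at day 7 and finishes at day 17.
Localization needs all of level scripting (finishes day 17); asset creation (finishes day 7); internal playtest (finishes day 22, plus 3-day gap → day 25). That puts its earliest start at day 25; it finishes at 25 + 9 = day 34.
Cert submission waits on localization (finishes day 34); internal playtest (finishes day 22); asset creation (finishes day 7, plus 1-day gap → day 8). The latest of these is day 34, which is the earliest cert submission can start.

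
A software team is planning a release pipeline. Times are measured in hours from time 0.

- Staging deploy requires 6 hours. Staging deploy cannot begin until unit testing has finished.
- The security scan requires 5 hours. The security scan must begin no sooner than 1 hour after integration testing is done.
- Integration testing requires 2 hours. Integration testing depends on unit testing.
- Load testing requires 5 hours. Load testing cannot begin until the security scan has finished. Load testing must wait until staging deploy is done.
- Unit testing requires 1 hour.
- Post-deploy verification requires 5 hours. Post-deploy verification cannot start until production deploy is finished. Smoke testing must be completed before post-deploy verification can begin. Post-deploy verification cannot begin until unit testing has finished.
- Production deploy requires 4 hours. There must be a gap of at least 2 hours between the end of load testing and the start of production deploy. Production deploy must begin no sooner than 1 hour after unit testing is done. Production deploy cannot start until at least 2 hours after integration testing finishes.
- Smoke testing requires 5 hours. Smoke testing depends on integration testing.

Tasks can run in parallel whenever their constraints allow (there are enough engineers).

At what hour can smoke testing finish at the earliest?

Nothing blocks unit testing, so it runs from hour 0 to hour 1.
Integration testing waits on unit testing (finishes hour 1), so it starts at hour 1 and finishes at 1 + 2 = hour 3.
Smoke testing cannot begin until integration testing (finishes hour 3). It runs from hour 3 to 3 + 5 = hour 8.

8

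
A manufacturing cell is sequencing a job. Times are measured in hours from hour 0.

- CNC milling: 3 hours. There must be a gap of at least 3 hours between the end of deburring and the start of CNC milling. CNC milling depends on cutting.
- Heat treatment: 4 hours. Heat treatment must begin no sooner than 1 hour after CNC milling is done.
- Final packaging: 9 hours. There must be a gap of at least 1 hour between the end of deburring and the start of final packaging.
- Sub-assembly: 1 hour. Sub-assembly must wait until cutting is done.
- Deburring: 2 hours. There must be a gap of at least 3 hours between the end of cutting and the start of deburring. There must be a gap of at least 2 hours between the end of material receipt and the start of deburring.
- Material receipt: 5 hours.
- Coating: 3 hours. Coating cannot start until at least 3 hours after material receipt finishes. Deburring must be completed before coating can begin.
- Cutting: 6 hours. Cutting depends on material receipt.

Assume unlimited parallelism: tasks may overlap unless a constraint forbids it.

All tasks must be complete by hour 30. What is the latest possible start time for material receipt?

Nothing follows heat treatment; the deadline of hour 30 is its only limit. It must start by 30 − 4 = hour 26.
CNC milling must finish before heat treatment (must start by hour 26, minus 1-hour gap → hour 25). With a 3-hour duration, CNC milling must start by 25 − 3 = hour 22.
Nothing follows coating; the deadline of hour 30 is its only limit. It must start by 30 − 3 = hour 27.
Final packaging has no dependents, so it just needs to finish by hour 30. Starting by 30 − 9 = hour 21 achieves that.
Deburring feeds CNC milling (must start by hour 22, minus 3-hour gap → hour 19); coating (must start by hour 27); final packaging (must start by hour 21, minus 1-hour gap → hour 20). Taking the minimum, deburring must finish by hour 19 and start by 19 − 2 = hour 17.
To finish by hour 30, sub-assembly (duration 1) must start no later than hour 29.
Cutting has several dependents: deburring (must start by hour 17, minus 3-hour gap → hour 14); CNC milling (must start by hour 22); sub-assembly (must start by hour 29). The earliest of those limits is hour 14, so cutting must start by 14 − 6 = hour 8.
Material receipt feeds cutting (must start by hour 8); deburring (must start by hour 17, minus 2-hour gap → hour 15); coating (must start by hour 27, minus 3-hour gap → hour 24). Taking the minimum, material receipt must finish by hour 8 and start by 8 − 5 = hour 3.

3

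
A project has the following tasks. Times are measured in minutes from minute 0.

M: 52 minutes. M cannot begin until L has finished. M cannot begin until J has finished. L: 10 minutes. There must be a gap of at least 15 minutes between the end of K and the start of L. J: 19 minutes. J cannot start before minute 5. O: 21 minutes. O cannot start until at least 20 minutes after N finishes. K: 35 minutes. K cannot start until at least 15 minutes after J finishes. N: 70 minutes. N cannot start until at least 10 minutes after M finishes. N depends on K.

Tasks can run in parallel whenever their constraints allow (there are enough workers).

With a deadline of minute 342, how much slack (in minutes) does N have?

After its own release at minute 5, J can start at minute 5 and finishes at minute 24.
After J (finishes minute 24, plus 15-minute gap → minute 39), K can start at minute 39 and finishes at minute 74.
After K (finishes minute 74, plus 15-minute gap → minute 89), L can start at minute 89 and finishes at minute 99.
M has to wait for L (finishes minute 99); J (finishes minute 24). The latest of these is minute 99, so M runs minute 99 to 99 + 52 = minute 151.
N needs all of M (finishes minute 151, plus 10-minute gap → minute 161); K (finishes minute 74). That puts its earliest start at minute 161; it finishes at 161 + 70 = minute 231.

Working backward from the deadline:
O has no dependents, so it just needs to finish by minute 342. Starting by 342 − 21 = minute 321 achieves that.
Since O (must start by minute 321, minus 20-minute gap → minute 301) depends on it, N must finish by minute 301. Backing off its 70-minute duration gives a latest start of minute 231.
So N can start as early as minute 161 and as late as minute 231, giving 231 − 161 = 70 minutes of slack.

70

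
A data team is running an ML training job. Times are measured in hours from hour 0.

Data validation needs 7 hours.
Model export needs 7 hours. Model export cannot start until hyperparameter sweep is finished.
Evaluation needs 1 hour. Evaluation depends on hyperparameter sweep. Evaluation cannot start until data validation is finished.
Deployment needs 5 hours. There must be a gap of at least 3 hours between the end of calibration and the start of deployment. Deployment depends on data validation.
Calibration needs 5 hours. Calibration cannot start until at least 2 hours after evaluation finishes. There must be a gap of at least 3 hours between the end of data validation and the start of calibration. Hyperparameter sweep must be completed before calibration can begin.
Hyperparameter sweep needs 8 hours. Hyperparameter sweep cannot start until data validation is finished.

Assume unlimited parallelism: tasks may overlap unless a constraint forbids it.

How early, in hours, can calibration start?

18

Data validation can start immediately at hour 0; it finishes at hour 7.
Hyperparameter sweep cannot begin until data validation (finishes hour 7). It runs from hour 7 to 7 + 8 = hour 15.
Evaluation has to wait for hyperparameter sweep (finishes hour 15); data validation (finishes hour 7). The latest of these is hour 15, so evaluation runs hour 15 to 15 + 1 = hour 16.
Calibration waits on evaluation (finishes hour 16, plus 2-hour gap → hour 18); data validation (finishes hour 7, plus 3-hour gap → hour 10); hyperparameter sweep (finishes hour 15). The latest of these is hour 18, which is the earliest calibration can start.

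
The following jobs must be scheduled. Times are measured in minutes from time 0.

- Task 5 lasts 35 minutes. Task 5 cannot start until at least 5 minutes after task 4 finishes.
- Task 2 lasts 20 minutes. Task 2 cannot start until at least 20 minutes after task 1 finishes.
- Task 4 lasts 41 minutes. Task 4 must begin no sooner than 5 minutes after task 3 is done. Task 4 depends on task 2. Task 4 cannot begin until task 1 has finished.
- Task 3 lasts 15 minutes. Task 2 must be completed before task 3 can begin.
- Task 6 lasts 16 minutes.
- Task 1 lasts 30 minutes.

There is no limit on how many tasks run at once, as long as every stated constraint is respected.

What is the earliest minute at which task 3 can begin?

70

Nothing blocks task 1, so it runs from minute 0 to minute 30.
Task 2 waits on task 1 (finishes minute 30, plus 20-minute gap → minute 50), so it starts at minute 50 and finishes at 50 + 20 = minute 70.
Task 3 waits on task 2 (finishes minute 70), so the earliest it can start is minute 70.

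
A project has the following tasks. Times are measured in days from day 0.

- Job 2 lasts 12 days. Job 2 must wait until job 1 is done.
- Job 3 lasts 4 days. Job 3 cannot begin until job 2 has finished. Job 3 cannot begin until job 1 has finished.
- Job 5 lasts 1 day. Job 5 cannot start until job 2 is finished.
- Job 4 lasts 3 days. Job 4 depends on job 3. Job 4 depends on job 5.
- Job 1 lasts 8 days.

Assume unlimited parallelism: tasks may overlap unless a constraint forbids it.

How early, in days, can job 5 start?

20

Nothing blocks job 1, so it runs from day 0 to day 8.
Job 2 cannot begin until job 1 (finishes day 8). It runs from day 8 to 8 + 12 = day 20.
Job 5 waits on job 2 (finishes day 20), so the earliest it can start is day 20.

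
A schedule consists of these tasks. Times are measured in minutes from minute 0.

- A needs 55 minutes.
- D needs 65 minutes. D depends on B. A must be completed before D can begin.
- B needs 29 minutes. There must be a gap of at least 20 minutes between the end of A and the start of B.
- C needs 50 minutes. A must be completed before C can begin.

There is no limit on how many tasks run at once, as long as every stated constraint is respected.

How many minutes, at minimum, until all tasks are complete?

Nothing blocks A, so it runs from minute 0 to minute 55.
C waits on A (finishes minute 55), so it starts at minute 55 and finishes at 55 + 50 = minute 105.
B cannot begin until A (finishes minute 55, plus 20-minute gap → minute 75). It runs from minute 75 to 75 + 29 = minute 104.
For D: B (finishes minute 104); A (finishes minute 55). Taking the maximum gives a start of minute 104, and it finishes at 104 + 65 = minute 169.
All tasks are finished once the last one completes. Finish times: A at 55, B at 104, C at 105, D at 169. The latest is minute 169.

169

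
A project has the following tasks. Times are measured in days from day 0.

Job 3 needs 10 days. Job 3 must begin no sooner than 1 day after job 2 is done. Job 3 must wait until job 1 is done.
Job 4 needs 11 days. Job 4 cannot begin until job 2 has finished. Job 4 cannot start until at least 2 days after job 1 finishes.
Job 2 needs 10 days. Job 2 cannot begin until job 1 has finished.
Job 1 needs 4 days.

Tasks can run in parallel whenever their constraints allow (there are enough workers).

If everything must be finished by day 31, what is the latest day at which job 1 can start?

6

Job 3 must finish by day 31; it takes 10 days, so it must start by 31 − 10 = day 21.
Job 4 must finish by day 31; it takes 11 days, so it must start by 31 − 11 = day 20.
Job 2 feeds job 3 (must start by day 21, minus 1-day gap → day 20); job 4 (must start by day 20). Taking the minimum, job 2 must finish by day 20 and start by 20 − 10 = day 10.
Job 1 must finish in time for job 2 (must start by day 10); job 3 (must start by day 21); job 4 (must start by day 20, minus 2-day gap → day 18). The tightest is day 10, so job 1 must start by 10 − 4 = day 6.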